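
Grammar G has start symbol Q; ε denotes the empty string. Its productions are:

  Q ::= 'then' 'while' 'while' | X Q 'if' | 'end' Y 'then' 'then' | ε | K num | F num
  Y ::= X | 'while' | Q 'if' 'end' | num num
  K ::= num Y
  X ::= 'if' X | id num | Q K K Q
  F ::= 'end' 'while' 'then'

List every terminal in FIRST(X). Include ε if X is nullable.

{ 'end', 'if', 'then', id, num }

X ::= 'if' X contributes {'if'}.
X ::= id num contributes {id}.
From X ::= Q K K Q: Q nullable, take FIRST(Q) ∪ FIRST(K) = { 'end', 'if', 'then', id, num }.
Union: FIRST(X) = { 'end', 'if', 'then', id, num }.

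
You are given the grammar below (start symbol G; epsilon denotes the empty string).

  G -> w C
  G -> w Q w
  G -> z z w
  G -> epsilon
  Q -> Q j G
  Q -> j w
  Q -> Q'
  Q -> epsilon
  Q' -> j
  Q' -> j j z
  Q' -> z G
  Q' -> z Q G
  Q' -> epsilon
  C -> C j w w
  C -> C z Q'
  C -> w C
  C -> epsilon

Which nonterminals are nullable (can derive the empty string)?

Directly nullable (have an epsilon-production): G, Q, Q', C.

{ C, G, Q, Q' }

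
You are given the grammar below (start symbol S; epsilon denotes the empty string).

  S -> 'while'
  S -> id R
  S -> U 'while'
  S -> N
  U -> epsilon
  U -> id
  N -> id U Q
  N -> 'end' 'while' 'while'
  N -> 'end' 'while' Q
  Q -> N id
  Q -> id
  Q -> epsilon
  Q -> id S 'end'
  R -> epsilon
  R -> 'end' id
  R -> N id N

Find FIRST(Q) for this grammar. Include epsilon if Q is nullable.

{ 'end', id, epsilon }

From Q -> N id: add FIRST(N) = { 'end', id }.
Q -> id contributes {id}.
Q -> epsilon contributes epsilon.
Q -> id S 'end' contributes {id}.
Union: FIRST(Q) = { 'end', id, epsilon }.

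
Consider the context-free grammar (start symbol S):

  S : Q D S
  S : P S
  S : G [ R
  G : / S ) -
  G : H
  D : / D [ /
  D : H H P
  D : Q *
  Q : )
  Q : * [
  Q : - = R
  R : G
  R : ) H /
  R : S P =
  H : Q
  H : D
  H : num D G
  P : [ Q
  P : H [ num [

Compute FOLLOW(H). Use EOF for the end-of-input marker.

In G : H: H is at the end, add FOLLOW(G) = { EOF, ), *, -, /, =, [, num }.
In D : H H P: add FIRST(H P) = { ), *, -, /, num }.
In D : H H P: add FIRST(P) = { ), *, -, /, [, num }.
In R : ) H /: add FIRST(/) = { / }.
In P : H [ num [: add FIRST([ num [) = { [ }.
Union: FOLLOW(H) = { EOF, ), *, -, /, =, [, num }.

{ EOF, ), *, -, /, =, [, num }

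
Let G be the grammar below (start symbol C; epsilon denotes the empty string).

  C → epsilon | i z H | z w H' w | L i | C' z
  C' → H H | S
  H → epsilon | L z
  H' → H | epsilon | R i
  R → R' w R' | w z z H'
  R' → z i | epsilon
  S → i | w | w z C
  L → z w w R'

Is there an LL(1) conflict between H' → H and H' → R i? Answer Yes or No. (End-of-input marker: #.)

FIRST(H) = { z, epsilon } and FIRST(R i) = { w, z }.
Both contain z, so the two alternatives are not disjoint — LL(1) conflict.

Yes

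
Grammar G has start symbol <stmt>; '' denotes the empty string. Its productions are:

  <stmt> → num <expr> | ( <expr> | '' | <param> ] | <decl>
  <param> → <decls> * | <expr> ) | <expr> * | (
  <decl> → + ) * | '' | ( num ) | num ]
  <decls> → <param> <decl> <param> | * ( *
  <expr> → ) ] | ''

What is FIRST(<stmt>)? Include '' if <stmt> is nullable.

<stmt> → num <expr> contributes {num}.
<stmt> → ( <expr> contributes {(}.
<stmt> → '' contributes ''.
From <stmt> → <param> ]: add FIRST(<param>) = { (, ), * }.
From <stmt> → <decl>: add FIRST(<decl>) = { (, +, num, '' } (including '' since <decl> is nullable).
Union: FIRST(<stmt>) = { (, ), *, +, num, '' }.

{ (, ), *, +, num, '' }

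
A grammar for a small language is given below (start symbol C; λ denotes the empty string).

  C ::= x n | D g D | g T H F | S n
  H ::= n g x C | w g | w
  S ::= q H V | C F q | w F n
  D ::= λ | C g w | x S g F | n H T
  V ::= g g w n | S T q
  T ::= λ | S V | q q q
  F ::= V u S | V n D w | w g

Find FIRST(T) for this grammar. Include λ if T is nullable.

T ::= λ contributes λ.
From T ::= S V: add FIRST(S) = { g, n, q, w, x }.
T ::= q q q contributes {q}.
Union: FIRST(T) = { g, n, q, w, x, λ }.

{ g, n, q, w, x, λ }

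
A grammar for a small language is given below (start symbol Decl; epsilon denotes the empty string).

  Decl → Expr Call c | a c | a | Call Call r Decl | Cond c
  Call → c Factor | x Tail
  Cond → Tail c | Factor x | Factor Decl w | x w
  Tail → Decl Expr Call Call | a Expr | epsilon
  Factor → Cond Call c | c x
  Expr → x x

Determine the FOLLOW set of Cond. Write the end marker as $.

{ c, x }

In Decl → Cond c: add FIRST(c) = { c }.
In Factor → Cond Call c: add FIRST(Call c) = { c, x }.
Union: FOLLOW(Cond) = { c, x }.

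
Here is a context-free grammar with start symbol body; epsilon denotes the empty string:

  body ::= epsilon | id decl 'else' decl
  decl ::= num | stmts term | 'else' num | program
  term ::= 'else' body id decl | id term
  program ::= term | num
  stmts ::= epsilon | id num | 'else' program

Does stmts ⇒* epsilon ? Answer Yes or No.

Yes

stmts has an epsilon-production, so stmts ⇒ epsilon.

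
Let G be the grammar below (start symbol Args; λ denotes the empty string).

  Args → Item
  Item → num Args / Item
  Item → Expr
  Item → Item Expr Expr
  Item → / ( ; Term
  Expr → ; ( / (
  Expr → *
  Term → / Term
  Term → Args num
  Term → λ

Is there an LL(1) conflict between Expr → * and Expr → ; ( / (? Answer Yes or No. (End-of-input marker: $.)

FIRST(*) = { * } and FIRST(; ( / () = { ; }.
The FIRST sets are disjoint and neither alternative is nullable — no conflict.

No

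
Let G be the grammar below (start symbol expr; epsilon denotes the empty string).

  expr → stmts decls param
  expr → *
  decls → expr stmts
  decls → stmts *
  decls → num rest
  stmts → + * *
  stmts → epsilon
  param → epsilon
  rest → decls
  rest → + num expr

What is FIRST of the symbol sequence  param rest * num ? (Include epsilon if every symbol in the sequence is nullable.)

{ *, +, num }

Add FIRST(param)\{epsilon} = {  }; param is nullable, continue.
Add FIRST(rest) = { *, +, num }; rest is not nullable, stop.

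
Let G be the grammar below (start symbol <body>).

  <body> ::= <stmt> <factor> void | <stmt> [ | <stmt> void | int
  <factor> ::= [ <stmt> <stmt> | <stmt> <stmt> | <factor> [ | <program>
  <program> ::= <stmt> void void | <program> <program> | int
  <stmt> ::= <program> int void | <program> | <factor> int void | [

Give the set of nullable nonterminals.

No nonterminal has an empty production or an RHS whose symbols are all nullable.

{ } (none)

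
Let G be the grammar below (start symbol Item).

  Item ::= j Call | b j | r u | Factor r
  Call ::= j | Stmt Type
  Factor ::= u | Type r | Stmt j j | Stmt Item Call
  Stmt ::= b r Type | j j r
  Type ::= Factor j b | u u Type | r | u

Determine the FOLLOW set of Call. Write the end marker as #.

{ #, b, j, r }

In Item ::= j Call: Call is at the end, add FOLLOW(Item) = { #, b, j }.
In Factor ::= Stmt Item Call: Call is at the end, add FOLLOW(Factor) = { j, r }.
Union: FOLLOW(Call) = { #, b, j, r }.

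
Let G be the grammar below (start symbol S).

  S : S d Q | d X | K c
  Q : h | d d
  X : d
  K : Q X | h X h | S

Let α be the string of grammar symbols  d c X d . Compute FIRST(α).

d is a terminal; add {d} and stop.

{ d }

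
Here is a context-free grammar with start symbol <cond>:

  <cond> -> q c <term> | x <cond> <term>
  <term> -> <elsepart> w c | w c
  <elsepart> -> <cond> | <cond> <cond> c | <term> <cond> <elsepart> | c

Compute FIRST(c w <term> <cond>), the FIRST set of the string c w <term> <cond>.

{ c }

c is a terminal; add {c} and stop.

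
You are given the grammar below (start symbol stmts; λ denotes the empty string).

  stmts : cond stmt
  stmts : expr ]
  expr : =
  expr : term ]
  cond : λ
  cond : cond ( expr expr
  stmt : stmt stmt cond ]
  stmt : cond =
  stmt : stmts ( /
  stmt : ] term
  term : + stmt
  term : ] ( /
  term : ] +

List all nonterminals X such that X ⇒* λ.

{ cond }

Directly nullable (have an λ-production): cond.
No other nonterminal has a production whose RHS symbols are all nullable.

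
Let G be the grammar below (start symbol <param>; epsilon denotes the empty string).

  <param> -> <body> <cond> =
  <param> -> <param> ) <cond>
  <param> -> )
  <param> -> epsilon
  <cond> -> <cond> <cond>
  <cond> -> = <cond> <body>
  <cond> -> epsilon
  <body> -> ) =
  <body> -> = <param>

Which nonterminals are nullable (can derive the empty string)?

{ <cond>, <param> }

Directly nullable (have an epsilon-production): <param>, <cond>.
No other nonterminal has a production whose RHS symbols are all nullable.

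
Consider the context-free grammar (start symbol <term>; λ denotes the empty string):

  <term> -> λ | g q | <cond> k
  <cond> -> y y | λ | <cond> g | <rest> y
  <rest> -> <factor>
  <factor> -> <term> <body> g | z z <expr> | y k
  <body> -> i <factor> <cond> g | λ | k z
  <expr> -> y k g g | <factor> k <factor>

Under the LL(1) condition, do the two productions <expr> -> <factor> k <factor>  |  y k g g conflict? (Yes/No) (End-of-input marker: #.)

FIRST(<factor> k <factor>) = { g, i, k, y, z } and FIRST(y k g g) = { y }.
Both contain y, so the two alternatives are not disjoint — LL(1) conflict.

Yes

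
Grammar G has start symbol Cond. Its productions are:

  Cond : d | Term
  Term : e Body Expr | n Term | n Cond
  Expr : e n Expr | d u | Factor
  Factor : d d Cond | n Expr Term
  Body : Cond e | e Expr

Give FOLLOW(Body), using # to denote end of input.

{ d, e, n }

In Term : e Body Expr: add FIRST(Expr) = { d, e, n }.
Union: FOLLOW(Body) = { d, e, n }.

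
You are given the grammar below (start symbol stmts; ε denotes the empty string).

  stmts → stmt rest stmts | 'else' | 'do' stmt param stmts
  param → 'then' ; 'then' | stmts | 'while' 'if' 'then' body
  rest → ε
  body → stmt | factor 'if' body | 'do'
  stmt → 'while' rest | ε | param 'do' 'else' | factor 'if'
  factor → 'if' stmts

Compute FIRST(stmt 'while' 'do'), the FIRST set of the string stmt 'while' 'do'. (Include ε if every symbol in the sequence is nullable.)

Add FIRST(stmt)\{ε} = { 'do', 'else', 'if', 'then', 'while' }; stmt is nullable, continue.
'while' is a terminal; add {'while'} and stop.

{ 'do', 'else', 'if', 'then', 'while' }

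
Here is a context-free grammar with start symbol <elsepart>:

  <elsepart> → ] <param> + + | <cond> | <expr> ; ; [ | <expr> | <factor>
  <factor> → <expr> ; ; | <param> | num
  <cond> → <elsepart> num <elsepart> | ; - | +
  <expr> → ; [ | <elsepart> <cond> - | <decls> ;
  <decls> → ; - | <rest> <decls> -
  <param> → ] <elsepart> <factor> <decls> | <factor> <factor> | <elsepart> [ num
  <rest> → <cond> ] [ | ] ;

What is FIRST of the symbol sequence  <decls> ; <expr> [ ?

{ +, ;, ], num }

Add FIRST(<decls>) = { +, ;, ], num }; <decls> is not nullable, stop.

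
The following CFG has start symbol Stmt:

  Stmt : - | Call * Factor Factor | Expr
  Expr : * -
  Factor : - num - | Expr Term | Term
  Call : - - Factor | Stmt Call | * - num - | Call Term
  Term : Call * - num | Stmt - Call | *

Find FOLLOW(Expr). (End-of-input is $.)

{ $, *, - }

In Stmt : Expr: Expr is at the end, add FOLLOW(Stmt) = { $, *, - }.
In Factor : Expr Term: add FIRST(Term) = { *, - }.
Union: FOLLOW(Expr) = { $, *, - }.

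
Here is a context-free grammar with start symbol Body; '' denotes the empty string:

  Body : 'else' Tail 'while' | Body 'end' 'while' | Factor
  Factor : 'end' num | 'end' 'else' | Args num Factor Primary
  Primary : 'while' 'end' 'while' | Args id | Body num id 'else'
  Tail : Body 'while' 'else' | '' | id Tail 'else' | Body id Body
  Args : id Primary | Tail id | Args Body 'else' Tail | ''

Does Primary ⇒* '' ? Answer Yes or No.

Nullable nonterminals: Args, Tail.
No production of Primary has an RHS whose symbols are all nullable, so Primary is not nullable.

No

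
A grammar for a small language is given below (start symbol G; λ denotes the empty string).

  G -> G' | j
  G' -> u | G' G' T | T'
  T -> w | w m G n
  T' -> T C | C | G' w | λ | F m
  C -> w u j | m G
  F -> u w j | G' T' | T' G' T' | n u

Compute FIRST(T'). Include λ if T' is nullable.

From T' -> T C: add FIRST(T) = { w }.
From T' -> C: add FIRST(C) = { m, w }.
From T' -> G' w: G' nullable, take FIRST(G') ∪ {w} = { m, n, u, w }.
T' -> λ contributes λ.
From T' -> F m: F nullable, take FIRST(F) ∪ {m} = { m, n, u, w }.
Union: FIRST(T') = { m, n, u, w, λ }.

{ m, n, u, w, λ }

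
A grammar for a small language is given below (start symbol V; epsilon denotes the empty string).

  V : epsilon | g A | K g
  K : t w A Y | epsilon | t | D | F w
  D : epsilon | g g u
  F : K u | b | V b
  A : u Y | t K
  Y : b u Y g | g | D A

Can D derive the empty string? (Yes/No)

Yes

D has an epsilon-production, so D ⇒ epsilon.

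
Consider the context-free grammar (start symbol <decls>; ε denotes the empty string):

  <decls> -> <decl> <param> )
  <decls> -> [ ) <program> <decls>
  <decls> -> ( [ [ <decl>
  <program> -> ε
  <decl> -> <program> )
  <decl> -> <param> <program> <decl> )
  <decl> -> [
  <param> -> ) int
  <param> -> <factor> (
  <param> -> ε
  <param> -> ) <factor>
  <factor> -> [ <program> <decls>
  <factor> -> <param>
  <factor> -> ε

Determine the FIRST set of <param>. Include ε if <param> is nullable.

{ (, ), [, ε }

<param> -> ) int contributes {)}.
From <param> -> <factor> (: <factor> nullable, take FIRST(<factor>) ∪ {(} = { (, ), [ }.
<param> -> ε contributes ε.
<param> -> ) <factor> contributes {)}.
Union: FIRST(<param>) = { (, ), [, ε }.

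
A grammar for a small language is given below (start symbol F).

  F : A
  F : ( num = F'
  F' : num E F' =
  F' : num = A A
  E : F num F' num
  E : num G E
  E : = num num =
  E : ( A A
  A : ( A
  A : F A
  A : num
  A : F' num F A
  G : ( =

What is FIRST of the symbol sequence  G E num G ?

Add FIRST(G) = { ( }; G is not nullable, stop.

{ ( }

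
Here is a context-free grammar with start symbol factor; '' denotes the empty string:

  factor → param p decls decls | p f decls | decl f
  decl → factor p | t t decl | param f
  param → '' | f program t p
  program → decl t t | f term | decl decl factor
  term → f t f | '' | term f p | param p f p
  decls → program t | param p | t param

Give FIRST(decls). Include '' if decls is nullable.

{ f, p, t }

From decls → program t: add FIRST(program) = { f, p, t }.
From decls → param p: param nullable, take FIRST(param) ∪ {p} = { f, p }.
decls → t param contributes {t}.
Union: FIRST(decls) = { f, p, t }.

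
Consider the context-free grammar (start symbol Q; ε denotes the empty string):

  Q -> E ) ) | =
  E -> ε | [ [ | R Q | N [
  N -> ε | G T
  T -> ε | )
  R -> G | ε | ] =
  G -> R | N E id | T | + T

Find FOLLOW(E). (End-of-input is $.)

In Q -> E ) ): add FIRST() )) = { ) }.
In G -> N E id: add FIRST(id) = { id }.
Union: FOLLOW(E) = { ), id }.

{ ), id }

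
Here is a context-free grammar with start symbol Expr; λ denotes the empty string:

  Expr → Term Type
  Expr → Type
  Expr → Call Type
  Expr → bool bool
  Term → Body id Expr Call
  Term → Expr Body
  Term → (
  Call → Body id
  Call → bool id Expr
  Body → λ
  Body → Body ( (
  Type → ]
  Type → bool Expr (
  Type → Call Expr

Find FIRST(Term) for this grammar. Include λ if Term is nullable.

{ (, ], bool, id }

From Term → Body id Expr Call: Body nullable, take FIRST(Body) ∪ {id} = { (, id }.
From Term → Expr Body: add FIRST(Expr) = { (, ], bool, id }.
Term → ( contributes {(}.
Union: FIRST(Term) = { (, ], bool, id }.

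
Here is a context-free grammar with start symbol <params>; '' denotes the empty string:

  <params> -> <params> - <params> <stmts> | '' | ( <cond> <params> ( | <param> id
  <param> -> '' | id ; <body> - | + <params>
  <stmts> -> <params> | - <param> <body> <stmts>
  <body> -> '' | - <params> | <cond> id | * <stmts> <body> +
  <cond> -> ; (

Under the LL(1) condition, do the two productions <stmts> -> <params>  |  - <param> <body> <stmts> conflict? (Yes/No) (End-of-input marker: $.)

Yes

FIRST(<params>) = { (, +, -, id, '' } and FIRST(- <param> <body> <stmts>) = { - }.
Both contain -, so the two alternatives are not disjoint — LL(1) conflict.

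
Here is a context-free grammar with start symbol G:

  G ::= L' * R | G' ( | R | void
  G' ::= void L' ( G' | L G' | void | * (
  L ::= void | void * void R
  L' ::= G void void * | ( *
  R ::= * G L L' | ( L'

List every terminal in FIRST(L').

{ (, *, void }

From L' ::= G void void *: add FIRST(G) = { (, *, void }.
L' ::= ( * contributes {(}.
Union: FIRST(L') = { (, *, void }.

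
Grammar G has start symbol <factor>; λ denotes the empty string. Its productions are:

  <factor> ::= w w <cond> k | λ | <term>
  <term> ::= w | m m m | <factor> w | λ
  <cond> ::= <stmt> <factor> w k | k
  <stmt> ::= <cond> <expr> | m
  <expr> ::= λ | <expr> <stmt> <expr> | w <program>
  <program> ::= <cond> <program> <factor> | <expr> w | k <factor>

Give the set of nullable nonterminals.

{ <expr>, <factor>, <term> }

Directly nullable (have an λ-production): <factor>, <term>, <expr>.
No other nonterminal has a production whose RHS symbols are all nullable.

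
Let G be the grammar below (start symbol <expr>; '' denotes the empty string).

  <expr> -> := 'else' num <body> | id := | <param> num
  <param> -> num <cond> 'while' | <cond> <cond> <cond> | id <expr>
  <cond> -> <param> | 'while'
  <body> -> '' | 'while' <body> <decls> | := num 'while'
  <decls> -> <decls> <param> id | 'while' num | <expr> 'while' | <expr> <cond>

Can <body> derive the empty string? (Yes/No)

Yes

<body> has an ''-production, so <body> ⇒ ''.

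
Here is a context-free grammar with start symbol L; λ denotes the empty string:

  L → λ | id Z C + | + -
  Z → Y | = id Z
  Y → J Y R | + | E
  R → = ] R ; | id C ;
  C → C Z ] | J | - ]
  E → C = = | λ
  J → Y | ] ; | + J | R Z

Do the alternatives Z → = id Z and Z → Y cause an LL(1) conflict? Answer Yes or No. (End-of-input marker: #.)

Yes

FIRST(= id Z) = { = } and FIRST(Y) = { +, -, =, ], id, λ }.
Both contain =, so the two alternatives are not disjoint — LL(1) conflict.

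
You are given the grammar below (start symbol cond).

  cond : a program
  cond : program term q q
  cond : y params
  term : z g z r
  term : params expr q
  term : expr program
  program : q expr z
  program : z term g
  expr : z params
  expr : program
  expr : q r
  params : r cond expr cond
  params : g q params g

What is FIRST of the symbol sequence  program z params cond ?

Add FIRST(program) = { q, z }; program is not nullable, stop.

{ q, z }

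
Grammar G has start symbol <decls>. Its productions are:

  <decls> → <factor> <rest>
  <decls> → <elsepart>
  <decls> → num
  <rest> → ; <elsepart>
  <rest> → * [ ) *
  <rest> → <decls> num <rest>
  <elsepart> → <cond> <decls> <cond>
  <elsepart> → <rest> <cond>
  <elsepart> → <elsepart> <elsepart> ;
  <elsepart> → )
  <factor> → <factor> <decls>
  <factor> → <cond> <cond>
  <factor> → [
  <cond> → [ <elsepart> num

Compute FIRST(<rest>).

{ ), *, ;, [, num }

<rest> → ; <elsepart> contributes {;}.
<rest> → * [ ) * contributes {*}.
From <rest> → <decls> num <rest>: add FIRST(<decls>) = { ), *, ;, [, num }.
Union: FIRST(<rest>) = { ), *, ;, [, num }.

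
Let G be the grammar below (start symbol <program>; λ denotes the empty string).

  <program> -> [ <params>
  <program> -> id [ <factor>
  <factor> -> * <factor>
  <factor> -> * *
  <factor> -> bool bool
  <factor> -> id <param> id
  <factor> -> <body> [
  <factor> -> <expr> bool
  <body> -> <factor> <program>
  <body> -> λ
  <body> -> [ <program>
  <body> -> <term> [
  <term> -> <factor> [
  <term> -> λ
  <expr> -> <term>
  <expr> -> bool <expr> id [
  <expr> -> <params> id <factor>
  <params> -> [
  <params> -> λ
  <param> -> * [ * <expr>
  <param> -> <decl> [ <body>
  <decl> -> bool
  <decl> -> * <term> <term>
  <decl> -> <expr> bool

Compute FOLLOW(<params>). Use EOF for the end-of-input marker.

In <program> -> [ <params>: <params> is at the end, add FOLLOW(<program>) = { EOF, [, id }.
In <expr> -> <params> id <factor>: add FIRST(id <factor>) = { id }.
Union: FOLLOW(<params>) = { EOF, [, id }.

{ EOF, [, id }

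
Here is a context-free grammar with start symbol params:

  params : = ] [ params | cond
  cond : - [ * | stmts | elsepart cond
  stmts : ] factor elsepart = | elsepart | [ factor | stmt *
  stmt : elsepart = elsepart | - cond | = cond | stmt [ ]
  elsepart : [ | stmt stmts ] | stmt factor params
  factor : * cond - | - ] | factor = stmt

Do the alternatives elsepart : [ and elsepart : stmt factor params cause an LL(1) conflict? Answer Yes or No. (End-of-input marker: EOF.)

Yes

FIRST([) = { [ } and FIRST(stmt factor params) = { -, =, [ }.
Both contain [, so the two alternatives are not disjoint — LL(1) conflict.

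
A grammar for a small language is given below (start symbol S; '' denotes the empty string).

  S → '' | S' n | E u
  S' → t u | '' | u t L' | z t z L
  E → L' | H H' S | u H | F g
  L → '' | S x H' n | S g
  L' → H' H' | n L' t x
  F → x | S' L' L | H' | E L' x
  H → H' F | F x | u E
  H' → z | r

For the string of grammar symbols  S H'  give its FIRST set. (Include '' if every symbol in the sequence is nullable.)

{ n, r, t, u, x, z }

Add FIRST(S)\{''} = { n, r, t, u, x, z }; S is nullable, continue.
Add FIRST(H') = { r, z }; H' is not nullable, stop.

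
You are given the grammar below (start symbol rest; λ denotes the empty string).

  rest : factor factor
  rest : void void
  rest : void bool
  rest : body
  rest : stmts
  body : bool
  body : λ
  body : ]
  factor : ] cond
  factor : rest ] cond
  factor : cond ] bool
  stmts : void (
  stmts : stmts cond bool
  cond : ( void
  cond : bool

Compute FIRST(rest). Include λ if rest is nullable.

From rest : factor factor: add FIRST(factor) = { (, ], bool, void }.
rest : void void contributes {void}.
rest : void bool contributes {void}.
From rest : body: add FIRST(body) = { ], bool, λ } (including λ since body is nullable).
From rest : stmts: add FIRST(stmts) = { void }.
Union: FIRST(rest) = { (, ], bool, void, λ }.

{ (, ], bool, void, λ }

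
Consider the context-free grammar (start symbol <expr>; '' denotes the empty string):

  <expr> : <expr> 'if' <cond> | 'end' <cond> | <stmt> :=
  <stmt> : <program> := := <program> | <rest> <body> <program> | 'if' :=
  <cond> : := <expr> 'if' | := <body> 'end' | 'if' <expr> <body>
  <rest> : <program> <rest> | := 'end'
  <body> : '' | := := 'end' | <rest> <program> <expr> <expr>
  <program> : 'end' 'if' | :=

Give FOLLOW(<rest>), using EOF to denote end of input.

{ 'end', := }

In <stmt> : <rest> <body> <program>: add FIRST(<body> <program>) = { 'end', := }.
In <rest> : <program> <rest>: <rest> is at the end, add FOLLOW(<rest>) = { 'end', := }.
In <body> : <rest> <program> <expr> <expr>: add FIRST(<program> <expr> <expr>) = { 'end', := }.
Union: FOLLOW(<rest>) = { 'end', := }.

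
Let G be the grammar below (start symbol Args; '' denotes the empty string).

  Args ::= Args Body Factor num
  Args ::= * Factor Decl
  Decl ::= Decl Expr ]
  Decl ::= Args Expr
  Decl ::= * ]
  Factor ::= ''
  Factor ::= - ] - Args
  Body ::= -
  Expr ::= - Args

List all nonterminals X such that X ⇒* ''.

{ Factor }

Directly nullable (have an ''-production): Factor.
No other nonterminal has a production whose RHS symbols are all nullable.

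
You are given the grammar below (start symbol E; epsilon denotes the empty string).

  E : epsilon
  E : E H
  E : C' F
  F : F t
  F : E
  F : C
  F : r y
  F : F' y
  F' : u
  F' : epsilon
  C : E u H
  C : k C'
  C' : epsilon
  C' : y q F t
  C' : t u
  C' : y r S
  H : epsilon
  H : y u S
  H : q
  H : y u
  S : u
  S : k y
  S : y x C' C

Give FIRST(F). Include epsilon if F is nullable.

From F : F t: F nullable, take FIRST(F) ∪ {t} = { k, q, r, t, u, y }.
From F : E: add FIRST(E) = { k, q, r, t, u, y, epsilon } (including epsilon since E is nullable).
From F : C: add FIRST(C) = { k, q, r, t, u, y }.
F : r y contributes {r}.
From F : F' y: F' nullable, take FIRST(F') ∪ {y} = { u, y }.
Union: FIRST(F) = { k, q, r, t, u, y, epsilon }.

{ k, q, r, t, u, y, epsilon }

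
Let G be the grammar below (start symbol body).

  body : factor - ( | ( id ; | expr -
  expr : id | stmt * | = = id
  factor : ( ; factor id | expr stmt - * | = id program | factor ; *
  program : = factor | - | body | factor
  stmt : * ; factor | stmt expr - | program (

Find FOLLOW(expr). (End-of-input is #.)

{ (, *, -, =, id }

In body : expr -: add FIRST(-) = { - }.
In factor : expr stmt - *: add FIRST(stmt - *) = { (, *, -, =, id }.
In stmt : stmt expr -: add FIRST(-) = { - }.
Union: FOLLOW(expr) = { (, *, -, =, id }.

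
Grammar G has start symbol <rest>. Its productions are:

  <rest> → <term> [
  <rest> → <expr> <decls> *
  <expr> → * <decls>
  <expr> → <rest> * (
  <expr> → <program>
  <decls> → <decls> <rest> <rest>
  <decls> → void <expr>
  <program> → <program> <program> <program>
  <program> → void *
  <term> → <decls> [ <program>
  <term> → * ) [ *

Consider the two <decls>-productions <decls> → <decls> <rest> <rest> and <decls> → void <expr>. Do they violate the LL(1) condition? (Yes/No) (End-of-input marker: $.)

Yes

FIRST(<decls> <rest> <rest>) = { void } and FIRST(void <expr>) = { void }.
Both contain void, so the two alternatives are not disjoint — LL(1) conflict.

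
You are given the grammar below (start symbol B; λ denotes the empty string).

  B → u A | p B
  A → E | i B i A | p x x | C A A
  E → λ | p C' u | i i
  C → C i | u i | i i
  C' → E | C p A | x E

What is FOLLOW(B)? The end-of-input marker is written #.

{ #, i }

B is the start symbol, so # ∈ FOLLOW(B).
In B → p B: B is at the end, add FOLLOW(B) = { #, i }.
In A → i B i A: add FIRST(i A) = { i }.
Union: FOLLOW(B) = { #, i }.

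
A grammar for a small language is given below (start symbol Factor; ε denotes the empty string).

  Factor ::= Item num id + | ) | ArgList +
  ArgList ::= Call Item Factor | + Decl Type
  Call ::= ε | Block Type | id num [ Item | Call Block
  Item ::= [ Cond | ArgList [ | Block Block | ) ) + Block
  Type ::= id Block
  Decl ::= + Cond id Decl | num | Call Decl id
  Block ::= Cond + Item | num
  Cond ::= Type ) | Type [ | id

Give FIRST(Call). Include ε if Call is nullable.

{ id, num, ε }

Call ::= ε contributes ε.
From Call ::= Block Type: add FIRST(Block) = { id, num }.
Call ::= id num [ Item contributes {id}.
From Call ::= Call Block: Call nullable, take FIRST(Call) ∪ FIRST(Block) = { id, num }.
Union: FIRST(Call) = { id, num, ε }.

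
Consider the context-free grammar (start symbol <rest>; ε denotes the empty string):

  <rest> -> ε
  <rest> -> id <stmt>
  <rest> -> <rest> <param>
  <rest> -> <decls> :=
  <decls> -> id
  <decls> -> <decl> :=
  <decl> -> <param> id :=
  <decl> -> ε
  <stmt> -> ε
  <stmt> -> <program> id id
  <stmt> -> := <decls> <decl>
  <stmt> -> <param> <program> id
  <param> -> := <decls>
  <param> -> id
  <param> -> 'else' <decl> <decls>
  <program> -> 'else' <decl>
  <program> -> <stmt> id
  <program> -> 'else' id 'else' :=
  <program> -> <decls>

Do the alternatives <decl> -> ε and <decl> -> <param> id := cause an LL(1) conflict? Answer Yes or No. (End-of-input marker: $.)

Yes

FIRST(ε) = { ε } and FIRST(<param> id :=) = { 'else', :=, id }.
The first alternative is nullable and FOLLOW(<decl>) = { $, 'else', :=, id } shares 'else' with FIRST of the second — conflict.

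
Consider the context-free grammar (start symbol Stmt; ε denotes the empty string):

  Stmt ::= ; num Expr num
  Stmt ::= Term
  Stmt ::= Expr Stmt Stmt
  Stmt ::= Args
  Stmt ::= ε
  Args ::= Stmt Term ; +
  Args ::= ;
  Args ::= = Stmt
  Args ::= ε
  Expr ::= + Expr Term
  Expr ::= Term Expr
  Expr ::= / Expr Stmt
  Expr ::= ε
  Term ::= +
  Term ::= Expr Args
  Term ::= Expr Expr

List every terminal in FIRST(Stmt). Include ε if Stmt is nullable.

{ +, /, ;, =, ε }

Stmt ::= ; num Expr num contributes {;}.
From Stmt ::= Term: add FIRST(Term) = { +, /, ;, =, ε } (including ε since Term is nullable).
From Stmt ::= Expr Stmt Stmt: Expr, Stmt, Stmt nullable, take FIRST(Expr) ∪ FIRST(Stmt) ∪ FIRST(Stmt) = { +, /, ;, = }; also ε since the whole RHS is nullable.
From Stmt ::= Args: add FIRST(Args) = { +, /, ;, =, ε } (including ε since Args is nullable).
Stmt ::= ε contributes ε.
Union: FIRST(Stmt) = { +, /, ;, =, ε }.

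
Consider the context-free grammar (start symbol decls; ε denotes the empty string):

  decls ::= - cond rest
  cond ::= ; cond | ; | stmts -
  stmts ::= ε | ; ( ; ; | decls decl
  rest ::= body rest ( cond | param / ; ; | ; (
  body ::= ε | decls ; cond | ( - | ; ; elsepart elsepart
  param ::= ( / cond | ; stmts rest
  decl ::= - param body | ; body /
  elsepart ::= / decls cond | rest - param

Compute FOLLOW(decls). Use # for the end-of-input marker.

decls is the start symbol, so # ∈ FOLLOW(decls).
In stmts ::= decls decl: add FIRST(decl) = { -, ; }.
In body ::= decls ; cond: add FIRST(; cond) = { ; }.
In elsepart ::= / decls cond: add FIRST(cond) = { -, ; }.
Union: FOLLOW(decls) = { #, -, ; }.

{ #, -, ; }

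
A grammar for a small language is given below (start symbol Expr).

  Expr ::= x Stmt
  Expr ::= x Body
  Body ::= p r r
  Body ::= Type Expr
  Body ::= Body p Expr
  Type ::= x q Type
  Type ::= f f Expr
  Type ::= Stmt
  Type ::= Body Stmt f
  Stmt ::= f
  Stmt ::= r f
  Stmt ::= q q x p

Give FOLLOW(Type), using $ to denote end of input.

{ x }

In Body ::= Type Expr: add FIRST(Expr) = { x }.
In Type ::= x q Type: Type is at the end, add FOLLOW(Type) = { x }.
Union: FOLLOW(Type) = { x }.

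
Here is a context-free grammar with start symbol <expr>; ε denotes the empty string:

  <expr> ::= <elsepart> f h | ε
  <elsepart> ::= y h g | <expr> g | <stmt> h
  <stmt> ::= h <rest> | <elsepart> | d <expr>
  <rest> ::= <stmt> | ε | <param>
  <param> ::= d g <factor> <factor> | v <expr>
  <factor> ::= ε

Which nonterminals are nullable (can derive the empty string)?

Directly nullable (have an ε-production): <expr>, <rest>, <factor>.
No other nonterminal has a production whose RHS symbols are all nullable.

{ <expr>, <factor>, <rest> }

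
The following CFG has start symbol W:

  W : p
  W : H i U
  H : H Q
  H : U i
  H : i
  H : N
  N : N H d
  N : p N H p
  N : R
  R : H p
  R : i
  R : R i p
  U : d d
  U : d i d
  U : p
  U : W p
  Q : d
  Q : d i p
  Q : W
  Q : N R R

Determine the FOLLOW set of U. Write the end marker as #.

{ #, d, i, p }

In W : H i U: U is at the end, add FOLLOW(W) = { #, d, i, p }.
In H : U i: add FIRST(i) = { i }.
Union: FOLLOW(U) = { #, d, i, p }.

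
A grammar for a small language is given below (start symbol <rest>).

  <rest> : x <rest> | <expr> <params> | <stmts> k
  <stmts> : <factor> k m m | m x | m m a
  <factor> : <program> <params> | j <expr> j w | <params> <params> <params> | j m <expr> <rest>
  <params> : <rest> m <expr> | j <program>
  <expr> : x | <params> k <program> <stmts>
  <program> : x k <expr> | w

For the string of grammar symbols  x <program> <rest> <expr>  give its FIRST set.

x is a terminal; add {x} and stop.

{ x }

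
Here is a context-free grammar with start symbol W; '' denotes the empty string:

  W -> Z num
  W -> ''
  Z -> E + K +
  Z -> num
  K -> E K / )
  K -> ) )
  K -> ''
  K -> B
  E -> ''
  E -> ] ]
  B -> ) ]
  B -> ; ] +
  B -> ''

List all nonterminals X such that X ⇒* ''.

{ B, E, K, W }

Directly nullable (have an ''-production): W, K, E, B.
No other nonterminal has a production whose RHS symbols are all nullable.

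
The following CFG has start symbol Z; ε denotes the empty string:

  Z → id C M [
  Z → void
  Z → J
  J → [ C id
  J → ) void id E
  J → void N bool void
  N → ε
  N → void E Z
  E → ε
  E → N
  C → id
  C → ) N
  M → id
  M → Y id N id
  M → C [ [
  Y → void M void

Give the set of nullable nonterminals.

Directly nullable (have an ε-production): N, E.
No other nonterminal has a production whose RHS symbols are all nullable.

{ E, N }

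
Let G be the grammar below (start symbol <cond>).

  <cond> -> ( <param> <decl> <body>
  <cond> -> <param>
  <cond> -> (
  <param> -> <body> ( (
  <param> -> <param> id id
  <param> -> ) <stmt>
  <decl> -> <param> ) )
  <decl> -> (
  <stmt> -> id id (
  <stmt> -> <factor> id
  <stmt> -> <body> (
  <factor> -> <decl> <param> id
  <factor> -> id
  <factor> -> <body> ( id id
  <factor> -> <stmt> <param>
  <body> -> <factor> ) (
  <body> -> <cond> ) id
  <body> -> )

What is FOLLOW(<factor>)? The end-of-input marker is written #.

{ ), id }

In <stmt> -> <factor> id: add FIRST(id) = { id }.
In <body> -> <factor> ) (: add FIRST() () = { ) }.
Union: FOLLOW(<factor>) = { ), id }.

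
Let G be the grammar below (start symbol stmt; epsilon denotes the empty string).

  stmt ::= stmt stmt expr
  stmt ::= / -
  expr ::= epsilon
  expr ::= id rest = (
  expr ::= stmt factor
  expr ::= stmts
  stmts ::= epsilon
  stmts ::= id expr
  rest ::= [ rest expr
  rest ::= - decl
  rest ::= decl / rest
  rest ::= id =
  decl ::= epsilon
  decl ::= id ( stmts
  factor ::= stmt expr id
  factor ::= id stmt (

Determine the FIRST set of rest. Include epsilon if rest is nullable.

{ -, /, [, id }

rest ::= [ rest expr contributes {[}.
rest ::= - decl contributes {-}.
From rest ::= decl / rest: decl nullable, take FIRST(decl) ∪ {/} = { /, id }.
rest ::= id = contributes {id}.
Union: FIRST(rest) = { -, /, [, id }.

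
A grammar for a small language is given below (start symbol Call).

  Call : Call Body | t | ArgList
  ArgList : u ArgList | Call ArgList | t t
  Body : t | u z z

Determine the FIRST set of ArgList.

{ t, u }

ArgList : u ArgList contributes {u}.
From ArgList : Call ArgList: add FIRST(Call) = { t, u }.
ArgList : t t contributes {t}.
Union: FIRST(ArgList) = { t, u }.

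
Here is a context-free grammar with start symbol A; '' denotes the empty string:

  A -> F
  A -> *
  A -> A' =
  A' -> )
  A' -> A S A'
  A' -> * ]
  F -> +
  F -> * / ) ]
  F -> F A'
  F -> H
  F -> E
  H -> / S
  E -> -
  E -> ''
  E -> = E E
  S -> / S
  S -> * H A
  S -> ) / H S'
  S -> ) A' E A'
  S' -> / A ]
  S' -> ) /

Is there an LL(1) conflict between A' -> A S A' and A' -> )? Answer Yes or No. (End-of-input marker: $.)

FIRST(A S A') = { ), *, +, -, /, = } and FIRST()) = { ) }.
Both contain ), so the two alternatives are not disjoint — LL(1) conflict.

Yes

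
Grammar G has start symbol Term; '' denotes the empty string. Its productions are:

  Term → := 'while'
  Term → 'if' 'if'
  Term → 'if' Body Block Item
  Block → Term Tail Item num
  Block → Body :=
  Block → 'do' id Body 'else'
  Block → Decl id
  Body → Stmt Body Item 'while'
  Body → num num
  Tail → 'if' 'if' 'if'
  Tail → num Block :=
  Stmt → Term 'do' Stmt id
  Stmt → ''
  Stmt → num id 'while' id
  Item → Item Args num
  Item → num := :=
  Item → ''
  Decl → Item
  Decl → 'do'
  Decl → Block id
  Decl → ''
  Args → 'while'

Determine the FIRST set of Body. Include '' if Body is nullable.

From Body → Stmt Body Item 'while': Stmt nullable, take FIRST(Stmt) ∪ FIRST(Body) = { 'if', :=, num }.
Body → num num contributes {num}.
Union: FIRST(Body) = { 'if', :=, num }.

{ 'if', :=, num }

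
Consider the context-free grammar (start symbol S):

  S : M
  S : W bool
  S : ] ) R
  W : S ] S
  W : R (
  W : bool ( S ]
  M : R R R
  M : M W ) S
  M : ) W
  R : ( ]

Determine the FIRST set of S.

{ (, ), ], bool }

From S : M: add FIRST(M) = { (, ) }.
From S : W bool: add FIRST(W) = { (, ), ], bool }.
S : ] ) R contributes {]}.
Union: FIRST(S) = { (, ), ], bool }.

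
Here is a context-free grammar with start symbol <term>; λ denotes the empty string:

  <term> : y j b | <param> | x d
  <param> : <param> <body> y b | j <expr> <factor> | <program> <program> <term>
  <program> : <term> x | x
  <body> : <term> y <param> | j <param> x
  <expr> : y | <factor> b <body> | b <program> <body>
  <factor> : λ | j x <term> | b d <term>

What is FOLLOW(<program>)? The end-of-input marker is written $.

In <param> : <program> <program> <term>: add FIRST(<program> <term>) = { j, x, y }.
In <param> : <program> <program> <term>: add FIRST(<term>) = { j, x, y }.
In <expr> : b <program> <body>: add FIRST(<body>) = { j, x, y }.
Union: FOLLOW(<program>) = { j, x, y }.

{ j, x, y }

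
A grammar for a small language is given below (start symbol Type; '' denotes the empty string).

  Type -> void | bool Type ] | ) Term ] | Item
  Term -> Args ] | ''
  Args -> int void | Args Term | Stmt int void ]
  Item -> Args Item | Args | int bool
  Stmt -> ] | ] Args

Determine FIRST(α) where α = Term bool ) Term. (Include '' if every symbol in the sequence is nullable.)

Add FIRST(Term)\{''} = { ], int }; Term is nullable, continue.
bool is a terminal; add {bool} and stop.

{ ], bool, int }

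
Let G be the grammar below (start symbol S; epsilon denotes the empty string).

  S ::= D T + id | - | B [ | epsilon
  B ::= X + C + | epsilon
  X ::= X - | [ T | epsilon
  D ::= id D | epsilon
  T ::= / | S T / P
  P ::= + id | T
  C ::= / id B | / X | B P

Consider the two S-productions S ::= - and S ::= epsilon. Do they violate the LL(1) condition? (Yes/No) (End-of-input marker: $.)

FIRST(-) = { - } and FIRST(epsilon) = { epsilon }.
The second alternative is nullable and FOLLOW(S) = { $, +, -, /, [, id } shares - with FIRST of the first — conflict.

Yes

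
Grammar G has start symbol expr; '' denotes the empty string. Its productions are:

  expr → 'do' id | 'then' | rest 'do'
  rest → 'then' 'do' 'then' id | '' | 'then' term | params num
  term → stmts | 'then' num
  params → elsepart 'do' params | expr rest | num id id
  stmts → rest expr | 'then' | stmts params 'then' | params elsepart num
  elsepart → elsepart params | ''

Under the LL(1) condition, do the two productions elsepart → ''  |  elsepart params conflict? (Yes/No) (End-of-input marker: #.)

Yes

FIRST('') = { '' } and FIRST(elsepart params) = { 'do', 'then', num }.
The first alternative is nullable and FOLLOW(elsepart) = { 'do', 'then', num } shares 'do' with FIRST of the second — conflict.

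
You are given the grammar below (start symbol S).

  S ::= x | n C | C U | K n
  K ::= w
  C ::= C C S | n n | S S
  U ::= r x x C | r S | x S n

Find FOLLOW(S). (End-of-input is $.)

{ $, n, r, w, x }

S is the start symbol, so $ ∈ FOLLOW(S).
In C ::= C C S: S is at the end, add FOLLOW(C) = { $, n, r, w, x }.
In C ::= S S: add FIRST(S) = { n, w, x }.
In C ::= S S: S is at the end, add FOLLOW(C) = { $, n, r, w, x }.
In U ::= r S: S is at the end, add FOLLOW(U) = { $, n, r, w, x }.
In U ::= x S n: add FIRST(n) = { n }.
Union: FOLLOW(S) = { $, n, r, w, x }.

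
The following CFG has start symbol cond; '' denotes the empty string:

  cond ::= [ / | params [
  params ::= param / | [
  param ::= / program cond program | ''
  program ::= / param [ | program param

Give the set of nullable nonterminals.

{ param }

Directly nullable (have an ''-production): param.
No other nonterminal has a production whose RHS symbols are all nullable.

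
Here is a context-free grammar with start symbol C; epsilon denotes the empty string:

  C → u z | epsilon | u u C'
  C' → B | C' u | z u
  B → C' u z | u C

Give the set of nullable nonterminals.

Directly nullable (have an epsilon-production): C.
No other nonterminal has a production whose RHS symbols are all nullable.

{ C }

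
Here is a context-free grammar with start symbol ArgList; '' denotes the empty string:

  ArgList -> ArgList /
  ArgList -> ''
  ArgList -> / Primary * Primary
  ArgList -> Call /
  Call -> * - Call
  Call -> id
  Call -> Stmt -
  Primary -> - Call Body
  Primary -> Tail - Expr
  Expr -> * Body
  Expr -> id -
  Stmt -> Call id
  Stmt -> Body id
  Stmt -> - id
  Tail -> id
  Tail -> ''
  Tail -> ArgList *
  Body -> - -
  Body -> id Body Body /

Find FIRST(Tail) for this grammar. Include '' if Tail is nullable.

{ *, -, /, id, '' }

Tail -> id contributes {id}.
Tail -> '' contributes ''.
From Tail -> ArgList *: ArgList nullable, take FIRST(ArgList) ∪ {*} = { *, -, /, id }.
Union: FIRST(Tail) = { *, -, /, id, '' }.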